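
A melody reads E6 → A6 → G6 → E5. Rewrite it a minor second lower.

D#6 G#6 F#6 D#5

E6: a second down reaches D, and 1 semitone makes it D#6.
A6 down a minor second is G#6.
G6: a second down reaches F, and 1 semitone makes it F#6.
E5: a second down reaches D, and 1 semitone makes it D#5.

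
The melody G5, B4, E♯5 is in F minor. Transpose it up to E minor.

F#6 A#5 D##6

From F up to E is a major seventh; apply that to each pitch.
G5 -> F#6
B4 -> A#5
E#5 -> D##6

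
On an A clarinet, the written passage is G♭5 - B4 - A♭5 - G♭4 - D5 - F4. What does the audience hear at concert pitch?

Written C4 on the A clarinet sounds as A3, a minor third lower; apply that shift to every note.
Gb5 gives Eb5
B4 gives G#4
Ab5 gives F5
Gb4 gives Eb4
D5 gives B4
F4 gives D4

Eb5 G#4 F5 Eb4 B4 D4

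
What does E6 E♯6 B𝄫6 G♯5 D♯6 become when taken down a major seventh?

E6 to F5
E#6 to F#5
Bbb6 to Cbb6
G#5 to A4
D#6 to E5

F5 F#5 Cbb6 A4 E5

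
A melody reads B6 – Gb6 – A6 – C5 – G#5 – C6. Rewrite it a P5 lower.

A perfect fifth down from B6 gives E6.
A perfect fifth down from Gb6 gives Cb6.
A6: a fifth down reaches D, and 7 semitones makes it D6.
A perfect fifth down from C5 gives F4.
G#5: a fifth down reaches C, and 7 semitones makes it C#5.
A perfect fifth down from C6 gives F5.

E6 Cb6 D6 F4 C#5 F5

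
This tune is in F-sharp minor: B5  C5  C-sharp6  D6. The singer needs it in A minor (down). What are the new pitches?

D5 Eb4 E5 F5

From F-sharp down to A is a major sixth; apply that to each pitch.
B5 gives D5
C5 gives Eb4
C#6 gives E5
D6 gives F5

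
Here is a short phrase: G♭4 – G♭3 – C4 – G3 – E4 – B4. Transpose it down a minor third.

Eb4 Eb3 A3 E3 C#4 G#4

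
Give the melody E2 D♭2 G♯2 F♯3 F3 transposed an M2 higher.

F#2 Eb2 A#2 G#3 G3

E2: a second up reaches F, and 2 semitones makes it F#2.
Db2 up a major second is Eb2.
G#2: a second up reaches A, and 2 semitones makes it A#2.
A major second up from F#3 gives G#3.
A major second up from F3 gives G3.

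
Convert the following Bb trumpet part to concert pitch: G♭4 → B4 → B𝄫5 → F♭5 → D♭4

Fb4 A4 Abb5 Ebb5 Cb4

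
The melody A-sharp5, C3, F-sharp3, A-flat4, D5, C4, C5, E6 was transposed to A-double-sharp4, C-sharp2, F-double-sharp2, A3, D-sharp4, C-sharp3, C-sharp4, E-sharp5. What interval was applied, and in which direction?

down a diminished octave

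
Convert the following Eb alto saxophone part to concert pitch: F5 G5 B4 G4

Ab4 Bb4 D4 Bb3

The Eb alto saxophone sounds a major sixth below written, so transpose each written note down a major sixth.
F5 gives Ab4
G5 gives Bb4
B4 gives D4
G4 gives Bb3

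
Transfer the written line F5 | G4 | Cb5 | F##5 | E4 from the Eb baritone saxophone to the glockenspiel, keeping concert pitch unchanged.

First find concert pitch: the Eb baritone saxophone sounds a major thirteenth below written, so F5 G4 Cb5 F##5 E4 sounds Ab3 Bb2 Ebb3 A#3 G2.
Then write for glockenspiel: it sounds a perfect fifteenth above written, so the part must be a perfect fifteenth below concert.
Ab3 → Ab1
Bb2 → Bb0
Ebb3 → Ebb1
A#3 → A#1
G2 → G0

Ab1 Bb0 Ebb1 A#1 G0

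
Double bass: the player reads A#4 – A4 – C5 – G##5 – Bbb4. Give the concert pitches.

A#3 A3 C4 G##4 Bbb3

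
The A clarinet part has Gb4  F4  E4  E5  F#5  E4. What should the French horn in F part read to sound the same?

Bb4 A4 G#4 G#5 A#5 G#4

First find concert pitch: the A clarinet sounds a minor third below written, so Gb4 F4 E4 E5 F#5 E4 sounds Eb4 D4 C#4 C#5 D#5 C#4.
Then write for French horn in F: it sounds a perfect fifth below written, so the part must be a perfect fifth above concert.
Eb4 → Bb4
D4 → A4
C#4 → G#4
C#5 → G#5
D#5 → A#5
C#4 → G#4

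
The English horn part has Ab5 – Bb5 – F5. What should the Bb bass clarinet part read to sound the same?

Eb6 F6 C6

First find concert pitch: the English horn sounds a perfect fifth below written, so Ab5 Bb5 F5 sounds Db5 Eb5 Bb4.
Then write for Bb bass clarinet: it sounds a major ninth below written, so the part must be a major ninth above concert.
Db5 → Eb6
Eb5 → F6
Bb4 → C6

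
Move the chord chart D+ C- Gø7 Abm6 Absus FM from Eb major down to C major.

Eb major down to C major is a minor third; each chord root moves by that interval while the quality stays the same.
D+: root D down a minor third → B, giving B+.
C-: root C down a minor third → A, giving A-.
Gø7: root G down a minor third → E, giving Eø7.
Abm6: root Ab down a minor third → F, giving Fm6.
Absus: root Ab down a minor third → F, giving Fsus.
FM: root F down a minor third → D, giving DM.

B+ A- Eø7 Fm6 Fsus DM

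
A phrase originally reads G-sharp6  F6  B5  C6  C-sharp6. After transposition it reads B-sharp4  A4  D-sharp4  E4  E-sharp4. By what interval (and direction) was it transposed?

down a minor thirteenth

From G#6 to B#4 is 13 letter names — a thirteenth of some quality.
B#4 to G#6 is 20 semitones, which makes it a minor thirteenth; the second version is lower, so the direction is down.
Checking another pair — C#6 → E#4 — gives the same interval.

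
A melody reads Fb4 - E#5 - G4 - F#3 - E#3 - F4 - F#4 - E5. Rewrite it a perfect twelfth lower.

Bbb2 A#3 C3 B1 A#1 Bb2 B2 A3

A perfect twelfth down from Fb4 gives Bbb2.
A perfect twelfth down from E#5 gives A#3.
A perfect twelfth down from G4 gives C3.
F#3: a twelfth down reaches B, and 19 semitones makes it B1.
E#3: a twelfth down reaches A, and 19 semitones makes it A#1.
F4 down a perfect twelfth is Bb2.
A perfect twelfth down from F#4 gives B2.
E5: a twelfth down reaches A, and 19 semitones makes it A3.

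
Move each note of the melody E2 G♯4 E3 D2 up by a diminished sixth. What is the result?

Cb3 Eb5 Cb4 Bbb2

E2 up a diminished sixth is Cb3.
G#4: a sixth up reaches E, and 7 semitones makes it Eb5.
A diminished sixth up from E3 gives Cb4.
D2: a sixth up reaches B, and 7 semitones makes it Bbb2.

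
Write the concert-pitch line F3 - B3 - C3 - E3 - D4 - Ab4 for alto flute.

Bb3 E4 F3 A3 G4 Db5

The alto flute sounds a perfect fourth below written, so the written part must be a perfect fourth above concert — transpose each note up.
F3 to Bb3
B3 to E4
C3 to F3
E3 to A3
D4 to G4
Ab4 to Db5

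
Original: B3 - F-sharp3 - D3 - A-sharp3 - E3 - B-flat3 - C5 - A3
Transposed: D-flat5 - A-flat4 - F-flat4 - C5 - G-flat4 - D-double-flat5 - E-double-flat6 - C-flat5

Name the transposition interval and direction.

up a diminished tenth

From B3 to Db5 is 10 letter names — a tenth of some quality.
B3 to Db5 is 14 semitones, which makes it a diminished tenth; the second version is higher, so the direction is up.
Checking another pair — A3 → Cb5 — gives the same interval.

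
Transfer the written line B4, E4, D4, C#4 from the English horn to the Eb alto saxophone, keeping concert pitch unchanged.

C#5 F#4 E4 D#4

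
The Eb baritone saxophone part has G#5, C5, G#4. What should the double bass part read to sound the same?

First find concert pitch: the Eb baritone saxophone sounds a major thirteenth below written, so G#5 C5 G#4 sounds B3 Eb3 B2.
Then write for double bass: it sounds a perfect octave below written, so the part must be a perfect octave above concert.
B3 → B4
Eb3 → Eb4
B2 → B3

B4 Eb4 B3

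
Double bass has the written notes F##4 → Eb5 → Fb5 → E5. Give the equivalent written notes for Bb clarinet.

G##3 F4 Gb4 F#4

First find concert pitch: the double bass sounds a perfect octave below written, so F##4 Eb5 Fb5 E5 sounds F##3 Eb4 Fb4 E4.
Then write for Bb clarinet: it sounds a major second below written, so the part must be a major second above concert.
F##3 → G##3
Eb4 → F4
Fb4 → Gb4
E4 → F#4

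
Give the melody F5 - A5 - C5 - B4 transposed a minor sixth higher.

F5: a sixth up reaches D, and 8 semitones makes it Db6.
A minor sixth up from A5 gives F6.
C5: a sixth up reaches A, and 8 semitones makes it Ab5.
B4 up a minor sixth is G5.

Db6 F6 Ab5 G5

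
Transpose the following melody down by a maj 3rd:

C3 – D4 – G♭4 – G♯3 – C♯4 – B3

Ab2 Bb3 Ebb4 E3 A3 G3

C3 -> Ab2
D4 -> Bb3
Gb4 -> Ebb4
G#3 -> E3
C#4 -> A3
B3 -> G3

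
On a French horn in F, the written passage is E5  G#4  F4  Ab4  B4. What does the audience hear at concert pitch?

The French horn in F sounds a perfect fifth below written, so transpose each written note down a perfect fifth.
E5 becomes A4
G#4 becomes C#4
F4 becomes Bb3
Ab4 becomes Db4
B4 becomes E4

A4 C#4 Bb3 Db4 E4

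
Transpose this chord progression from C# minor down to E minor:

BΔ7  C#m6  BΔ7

C# minor down to E minor is a major sixth; each chord root moves by that interval while the quality stays the same.
BΔ7: root B down a major sixth → D, giving DΔ7.
C#m6: root C# down a major sixth → E, giving Em6.
BΔ7: root B down a major sixth → D, giving DΔ7.

DΔ7 Em6 DΔ7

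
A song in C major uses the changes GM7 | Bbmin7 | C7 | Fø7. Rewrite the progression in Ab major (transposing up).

EbM7 Gbmin7 Ab7 Dbø7

C major up to Ab major is a minor sixth; each chord root moves by that interval while the quality stays the same.
GM7: root G up a minor sixth → Eb, giving EbM7.
Bbmin7: root Bb up a minor sixth → Gb, giving Gbmin7.
C7: root C up a minor sixth → Ab, giving Ab7.
Fø7: root F up a minor sixth → Db, giving Dbø7.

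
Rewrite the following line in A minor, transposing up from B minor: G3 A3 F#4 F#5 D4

From B up to A is a minor seventh; apply that to each pitch.
G3 to F4
A3 to G4
F#4 to E5
F#5 to E6
D4 to C5

F4 G4 E5 E6 C5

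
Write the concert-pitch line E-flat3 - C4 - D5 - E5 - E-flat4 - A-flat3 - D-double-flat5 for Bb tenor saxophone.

F4 D5 E6 F#6 F5 Bb4 Ebb6

Written C4 sounds as Bb2 on the Bb tenor saxophone, so concert pitches are written a major ninth up.
Eb3 to F4
C4 to D5
D5 to E6
E5 to F#6
Eb4 to F5
Ab3 to Bb4
Dbb5 to Ebb6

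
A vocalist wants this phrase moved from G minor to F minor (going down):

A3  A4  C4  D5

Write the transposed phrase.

G3 G4 Bb3 C5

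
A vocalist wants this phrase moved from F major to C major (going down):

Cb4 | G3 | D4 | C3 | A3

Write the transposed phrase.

Gb3 D3 A3 G2 E3

F major to C major down is a perfect fourth, so every note moves down by that interval.
Cb4 becomes Gb3
G3 becomes D3
D4 becomes A3
C3 becomes G2
A3 becomes E3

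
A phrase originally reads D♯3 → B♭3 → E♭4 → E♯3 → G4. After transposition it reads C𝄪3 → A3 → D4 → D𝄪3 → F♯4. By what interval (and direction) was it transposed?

down a minor second

Take the first pair: D#3 → C##3. D to C spans 2 letter names, so the interval is some kind of second.
C##3 to D#3 is 1 semitone, which makes it a minor second; the second version is lower, so the direction is down.
Checking another pair — G4 → F#4 — gives the same interval.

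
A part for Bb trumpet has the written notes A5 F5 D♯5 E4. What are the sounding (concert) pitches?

Written C4 on the Bb trumpet sounds as Bb3, a major second lower; apply that shift to every note.
A5 becomes G5
F5 becomes Eb5
D#5 becomes C#5
E4 becomes D4

G5 Eb5 C#5 D4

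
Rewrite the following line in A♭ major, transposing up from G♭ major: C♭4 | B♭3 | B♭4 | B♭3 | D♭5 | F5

Db4 C4 C5 C4 Eb5 G5

From G♭ up to A♭ is a major second; apply that to each pitch.
Cb4 to Db4
Bb3 to C4
Bb4 to C5
Bb3 to C4
Db5 to Eb5
F5 to G5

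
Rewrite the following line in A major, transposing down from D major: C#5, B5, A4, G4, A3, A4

G#4 F#5 E4 D4 E3 E4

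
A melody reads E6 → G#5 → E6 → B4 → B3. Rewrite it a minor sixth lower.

G#5 B#4 G#5 D#4 D#3

E6 becomes G#5
G#5 becomes B#4
E6 becomes G#5
B4 becomes D#4
B3 becomes D#3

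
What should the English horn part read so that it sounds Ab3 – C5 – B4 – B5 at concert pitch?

Eb4 G5 F#5 F#6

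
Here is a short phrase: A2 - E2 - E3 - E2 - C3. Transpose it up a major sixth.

F#3 C#3 C#4 C#3 A3

A2 → F#3
E2 → C#3
E3 → C#4
E2 → C#3
C3 → A3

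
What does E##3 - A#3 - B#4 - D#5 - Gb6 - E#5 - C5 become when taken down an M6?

E##3 → G##2
A#3 → C#3
B#4 → D#4
D#5 → F#4
Gb6 → Bbb5
E#5 → G#4
C5 → Eb4

G##2 C#3 D#4 F#4 Bbb5 G#4 Eb4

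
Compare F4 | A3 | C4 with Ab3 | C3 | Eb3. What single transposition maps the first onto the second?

down a major sixth

Take the first pair: F4 → Ab3. F to A spans 6 letter names, so the interval is some kind of sixth.
Ab3 to F4 is 9 semitones, which makes it a major sixth; the second version is lower, so the direction is down.
Checking another pair — C4 → Eb3 — gives the same interval.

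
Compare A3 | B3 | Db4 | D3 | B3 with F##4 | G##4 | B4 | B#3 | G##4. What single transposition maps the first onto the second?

Take the first pair: A3 → F##4. A to F spans 6 letter names, so the interval is some kind of sixth.
A3 to F##4 is 10 semitones, which makes it an augmented sixth; the second version is higher, so the direction is up.
Checking another pair — B3 → G##4 — gives the same interval.

up an augmented sixth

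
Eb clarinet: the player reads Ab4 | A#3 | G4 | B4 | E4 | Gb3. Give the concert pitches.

Cb5 C#4 Bb4 D5 G4 Bbb3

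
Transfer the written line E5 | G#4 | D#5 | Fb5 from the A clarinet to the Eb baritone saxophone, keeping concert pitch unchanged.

First find concert pitch: the A clarinet sounds a minor third below written, so E5 G#4 D#5 Fb5 sounds C#5 E#4 B#4 Db5.
Then write for Eb baritone saxophone: it sounds a major thirteenth below written, so the part must be a major thirteenth above concert.
C#5 → A#6
E#4 → C##6
B#4 → G##6
Db5 → Bb6

A#6 C##6 G##6 Bb6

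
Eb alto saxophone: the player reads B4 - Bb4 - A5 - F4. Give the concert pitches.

D4 Db4 C5 Ab3

The Eb alto saxophone sounds a major sixth below written, so transpose each written note down a major sixth.
B4 gives D4
Bb4 gives Db4
A5 gives C5
F4 gives Ab3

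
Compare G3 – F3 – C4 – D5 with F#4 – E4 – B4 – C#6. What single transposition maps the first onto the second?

up a major seventh

Take the first pair: G3 → F#4. G to F spans 7 letter names, so the interval is some kind of seventh.
G3 to F#4 is 11 semitones, which makes it a major seventh; the second version is higher, so the direction is up.
Checking another pair — D5 → C#6 — gives the same interval.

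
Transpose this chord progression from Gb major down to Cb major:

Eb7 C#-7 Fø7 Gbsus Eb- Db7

Ab7 F#-7 Bbø7 Cbsus Ab- Gb7

Gb major down to Cb major is a perfect fifth; each chord root moves by that interval while the quality stays the same.
Eb7: root Eb down a perfect fifth → Ab, giving Ab7.
C#-7: root C# down a perfect fifth → F#, giving F#-7.
Fø7: root F down a perfect fifth → Bb, giving Bbø7.
Gbsus: root Gb down a perfect fifth → Cb, giving Cbsus.
Eb-: root Eb down a perfect fifth → Ab, giving Ab-.
Db7: root Db down a perfect fifth → Gb, giving Gb7.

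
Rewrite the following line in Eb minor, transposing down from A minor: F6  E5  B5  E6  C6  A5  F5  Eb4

Cb6 Bb4 F5 Bb5 Gb5 Eb5 Cb5 Bbb3

A minor to Eb minor down is an augmented fourth, so every note moves down by that interval.
F6 -> Cb6
E5 -> Bb4
B5 -> F5
E6 -> Bb5
C6 -> Gb5
A5 -> Eb5
F5 -> Cb5
Eb4 -> Bbb3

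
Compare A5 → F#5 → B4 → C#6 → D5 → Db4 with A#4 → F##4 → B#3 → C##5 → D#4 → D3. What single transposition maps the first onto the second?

down a diminished octave

From A5 to A#4 is 8 letter names — an octave of some quality.
A#4 to A5 is 11 semitones, which makes it a diminished octave; the second version is lower, so the direction is down.
Checking another pair — Db4 → D3 — gives the same interval.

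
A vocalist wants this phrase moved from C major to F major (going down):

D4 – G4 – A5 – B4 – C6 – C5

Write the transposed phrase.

G3 C4 D5 E4 F5 F4

C major to F major down is a perfect fifth, so every note moves down by that interval.
D4 → G3
G4 → C4
A5 → D5
B4 → E4
C6 → F5
C5 → F4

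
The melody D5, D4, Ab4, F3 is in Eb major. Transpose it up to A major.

G#5 G#4 D5 B3

From Eb up to A is an augmented fourth; apply that to each pitch.
D5 gives G#5
D4 gives G#4
Ab4 gives D5
F3 gives B3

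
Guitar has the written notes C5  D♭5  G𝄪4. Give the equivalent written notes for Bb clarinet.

D4 Eb4 A##3

First find concert pitch: the guitar sounds a perfect octave below written, so C5 D♭5 G𝄪4 sounds C4 Db4 G##3.
Then write for Bb clarinet: it sounds a major second below written, so the part must be a major second above concert.
C4 → D4
Db4 → Eb4
G##3 → A##3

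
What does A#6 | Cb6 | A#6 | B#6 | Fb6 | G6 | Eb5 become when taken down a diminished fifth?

D##6 F5 D##6 E##6 Bb5 C#6 A4

A#6 down a diminished fifth is D##6.
Cb6: a fifth down reaches F, and 6 semitones makes it F5.
A#6 down a diminished fifth is D##6.
A diminished fifth down from B#6 gives E##6.
Fb6: a fifth down reaches B, and 6 semitones makes it Bb5.
A diminished fifth down from G6 gives C#6.
Eb5: a fifth down reaches A, and 6 semitones makes it A4.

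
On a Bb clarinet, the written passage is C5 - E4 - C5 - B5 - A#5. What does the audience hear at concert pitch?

The Bb clarinet sounds a major second below written, so transpose each written note down a major second.
C5 becomes Bb4
E4 becomes D4
C5 becomes Bb4
B5 becomes A5
A#5 becomes G#5

Bb4 D4 Bb4 A5 G#5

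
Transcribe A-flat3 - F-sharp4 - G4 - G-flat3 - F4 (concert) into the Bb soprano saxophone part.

The Bb soprano saxophone sounds a major second below written, so the written part must be a major second above concert — transpose each note up.
Ab3 becomes Bb3
F#4 becomes G#4
G4 becomes A4
Gb3 becomes Ab3
F4 becomes G4

Bb3 G#4 A4 Ab3 G4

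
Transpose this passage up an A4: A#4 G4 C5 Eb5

D##5 C#5 F#5 A5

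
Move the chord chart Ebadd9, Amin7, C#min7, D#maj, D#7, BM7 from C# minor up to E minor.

Gbadd9 Cmin7 Emin7 F#maj F#7 DM7

C# minor up to E minor is a minor third; each chord root moves by that interval while the quality stays the same.
Ebadd9: root Eb up a minor third → Gb, giving Gbadd9.
Amin7: root A up a minor third → C, giving Cmin7.
C#min7: root C# up a minor third → E, giving Emin7.
D#maj: root D# up a minor third → F#, giving F#maj.
D#7: root D# up a minor third → F#, giving F#7.
BM7: root B up a minor third → D, giving DM7.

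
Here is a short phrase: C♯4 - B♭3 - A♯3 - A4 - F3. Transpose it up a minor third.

C#4 to E4
Bb3 to Db4
A#3 to C#4
A4 to C5
F3 to Ab3

E4 Db4 C#4 C5 Ab3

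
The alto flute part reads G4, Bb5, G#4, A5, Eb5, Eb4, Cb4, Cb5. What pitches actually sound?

Written C4 on the alto flute sounds as G3, a perfect fourth lower; apply that shift to every note.
G4 -> D4
Bb5 -> F5
G#4 -> D#4
A5 -> E5
Eb5 -> Bb4
Eb4 -> Bb3
Cb4 -> Gb3
Cb5 -> Gb4

D4 F5 D#4 E5 Bb4 Bb3 Gb3 Gb4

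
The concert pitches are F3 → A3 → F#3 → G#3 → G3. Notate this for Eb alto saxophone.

Written C4 sounds as Eb3 on the Eb alto saxophone, so concert pitches are written a major sixth up.
F3 to D4
A3 to F#4
F#3 to D#4
G#3 to E#4
G3 to E4

D4 F#4 D#4 E#4 E4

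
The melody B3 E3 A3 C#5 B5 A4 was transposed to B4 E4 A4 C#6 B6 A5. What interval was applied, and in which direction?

Take the first pair: B3 → B4. B to B spans 8 letter names, so the interval is some kind of octave.
B3 to B4 is 12 semitones, which makes it a perfect octave; the second version is higher, so the direction is up.
Checking another pair — A4 → A5 — gives the same interval.

up a perfect octave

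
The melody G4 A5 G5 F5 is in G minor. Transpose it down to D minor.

G minor to D minor down is a perfect fourth, so every note moves down by that interval.
G4 -> D4
A5 -> E5
G5 -> D5
F5 -> C5

D4 E5 D5 C5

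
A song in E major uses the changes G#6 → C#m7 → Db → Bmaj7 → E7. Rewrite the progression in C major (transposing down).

E6 Am7 Bbb Gmaj7 C7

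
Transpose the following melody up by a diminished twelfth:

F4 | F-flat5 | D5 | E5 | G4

Cb6 Cbb7 Ab6 Bb6 Db6

F4: a twelfth up reaches C, and 18 semitones makes it Cb6.
A diminished twelfth up from Fb5 gives Cbb7.
D5 up a diminished twelfth is Ab6.
E5 up a diminished twelfth is Bb6.
G4 up a diminished twelfth is Db6.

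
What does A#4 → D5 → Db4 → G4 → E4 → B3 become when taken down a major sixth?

C#4 F4 Fb3 Bb3 G3 D3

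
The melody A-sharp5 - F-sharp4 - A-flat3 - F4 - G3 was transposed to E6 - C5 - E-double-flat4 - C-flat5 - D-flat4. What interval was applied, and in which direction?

Take the first pair: A#5 → E6. A to E spans 5 letter names, so the interval is some kind of fifth.
A#5 to E6 is 6 semitones, which makes it a diminished fifth; the second version is higher, so the direction is up.
Checking another pair — G3 → Db4 — gives the same interval.

up a diminished fifth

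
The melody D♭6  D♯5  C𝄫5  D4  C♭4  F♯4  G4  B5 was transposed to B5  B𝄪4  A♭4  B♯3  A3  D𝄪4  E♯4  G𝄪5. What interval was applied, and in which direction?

down a diminished third

Take the first pair: Db6 → B5. D to B spans 3 letter names, so the interval is some kind of third.
B5 to Db6 is 2 semitones, which makes it a diminished third; the second version is lower, so the direction is down.
Checking another pair — B5 → G##5 — gives the same interval.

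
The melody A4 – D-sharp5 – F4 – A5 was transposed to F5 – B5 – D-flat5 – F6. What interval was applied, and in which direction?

up a minor sixth

Take the first pair: A4 → F5. A to F spans 6 letter names, so the interval is some kind of sixth.
A4 to F5 is 8 semitones, which makes it a minor sixth; the second version is higher, so the direction is up.
Checking another pair — A5 → F6 — gives the same interval.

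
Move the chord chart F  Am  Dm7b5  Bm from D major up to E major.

G Bm Em7b5 C#m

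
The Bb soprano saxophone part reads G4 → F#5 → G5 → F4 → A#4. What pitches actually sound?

F4 E5 F5 Eb4 G#4

The Bb soprano saxophone sounds a major second below written, so transpose each written note down a major second.
G4 becomes F4
F#5 becomes E5
G5 becomes F5
F4 becomes Eb4
A#4 becomes G#4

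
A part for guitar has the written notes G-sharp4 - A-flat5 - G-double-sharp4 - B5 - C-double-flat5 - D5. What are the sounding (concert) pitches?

Written C4 on the guitar sounds as C3, a perfect octave lower; apply that shift to every note.
G#4 gives G#3
Ab5 gives Ab4
G##4 gives G##3
B5 gives B4
Cbb5 gives Cbb4
D5 gives D4

G#3 Ab4 G##3 B4 Cbb4 D4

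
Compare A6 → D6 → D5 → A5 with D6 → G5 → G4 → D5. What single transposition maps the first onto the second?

Take the first pair: A6 → D6. A to D spans 5 letter names, so the interval is some kind of fifth.
D6 to A6 is 7 semitones, which makes it a perfect fifth; the second version is lower, so the direction is down.
Checking another pair — A5 → D5 — gives the same interval.

down a perfect fifth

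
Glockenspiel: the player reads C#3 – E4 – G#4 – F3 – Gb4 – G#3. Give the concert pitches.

C#5 E6 G#6 F5 Gb6 G#5

Written C4 on the glockenspiel sounds as C6, a perfect fifteenth higher; apply that shift to every note.
C#3 to C#5
E4 to E6
G#4 to G#6
F3 to F5
Gb4 to Gb6
G#3 to G#5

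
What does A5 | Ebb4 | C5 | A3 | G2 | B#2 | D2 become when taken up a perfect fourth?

D6 Abb4 F5 D4 C3 E#3 G2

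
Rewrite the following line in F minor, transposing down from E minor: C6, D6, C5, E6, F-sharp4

From E down to F is a major seventh; apply that to each pitch.
C6 gives Db5
D6 gives Eb5
C5 gives Db4
E6 gives F5
F#4 gives G3

Db5 Eb5 Db4 F5 G3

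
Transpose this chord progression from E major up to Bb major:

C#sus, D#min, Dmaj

Gsus Amin Abmaj

E major up to Bb major is a diminished fifth; each chord root moves by that interval while the quality stays the same.
C#sus: root C# up a diminished fifth → G, giving Gsus.
D#min: root D# up a diminished fifth → A, giving Amin.
Dmaj: root D up a diminished fifth → Ab, giving Abmaj.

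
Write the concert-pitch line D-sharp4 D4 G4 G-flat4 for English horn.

A#4 A4 D5 Db5

The English horn sounds a perfect fifth below written, so the written part must be a perfect fifth above concert — transpose each note up.
D#4 → A#4
D4 → A4
G4 → D5
Gb4 → Db5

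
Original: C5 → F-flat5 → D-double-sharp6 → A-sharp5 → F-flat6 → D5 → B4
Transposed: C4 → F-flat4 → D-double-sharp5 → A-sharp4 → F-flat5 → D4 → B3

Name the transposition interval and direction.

down a perfect octave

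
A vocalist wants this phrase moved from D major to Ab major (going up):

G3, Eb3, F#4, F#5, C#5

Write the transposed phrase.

Db4 Bbb3 C5 C6 G5

From D up to Ab is a diminished fifth; apply that to each pitch.
G3 to Db4
Eb3 to Bbb3
F#4 to C5
F#5 to C6
C#5 to G5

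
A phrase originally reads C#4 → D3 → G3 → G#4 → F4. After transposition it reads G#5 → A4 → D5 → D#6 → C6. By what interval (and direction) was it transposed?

From C#4 to G#5 is 12 letter names — a twelfth of some quality.
C#4 to G#5 is 19 semitones, which makes it a perfect twelfth; the second version is higher, so the direction is up.
Checking another pair — F4 → C6 — gives the same interval.

up a perfect twelfth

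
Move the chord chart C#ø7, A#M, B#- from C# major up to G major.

C# major up to G major is a diminished fifth; each chord root moves by that interval while the quality stays the same.
C#ø7: root C# up a diminished fifth → G, giving Gø7.
A#M: root A# up a diminished fifth → E, giving EM.
B#-: root B# up a diminished fifth → F#, giving F#-.

Gø7 EM F#-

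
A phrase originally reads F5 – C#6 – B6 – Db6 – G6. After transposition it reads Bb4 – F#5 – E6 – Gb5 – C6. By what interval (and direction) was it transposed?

down a perfect fifth

Take the first pair: F5 → Bb4. F to B spans 5 letter names, so the interval is some kind of fifth.
Bb4 to F5 is 7 semitones, which makes it a perfect fifth; the second version is lower, so the direction is down.
Checking another pair — G6 → C6 — gives the same interval.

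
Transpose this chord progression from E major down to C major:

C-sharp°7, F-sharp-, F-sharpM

E major down to C major is a major third; each chord root moves by that interval while the quality stays the same.
C-sharp°7: root C-sharp down a major third → A, giving A°7.
F-sharp-: root F-sharp down a major third → D, giving D-.
F-sharpM: root F-sharp down a major third → D, giving DM.

A°7 D- DM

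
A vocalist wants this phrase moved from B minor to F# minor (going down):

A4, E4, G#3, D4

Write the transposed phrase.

B minor to F# minor down is a perfect fourth, so every note moves down by that interval.
A4 to E4
E4 to B3
G#3 to D#3
D4 to A3

E4 B3 D#3 A3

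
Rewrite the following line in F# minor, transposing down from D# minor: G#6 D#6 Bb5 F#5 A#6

B5 F#5 Db5 A4 C#6

From D# down to F# is a major sixth; apply that to each pitch.
G#6 becomes B5
D#6 becomes F#5
Bb5 becomes Db5
F#5 becomes A4
A#6 becomes C#6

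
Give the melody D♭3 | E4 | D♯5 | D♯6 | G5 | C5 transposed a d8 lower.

Db3 down a diminished octave is D2.
E4 down a diminished octave is E#3.
D#5 down a diminished octave is D##4.
A diminished octave down from D#6 gives D##5.
G5 down a diminished octave is G#4.
C5: an octave down reaches C, and 11 semitones makes it C#4.

D2 E#3 D##4 D##5 G#4 C#4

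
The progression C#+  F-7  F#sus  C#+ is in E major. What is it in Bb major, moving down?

E major down to Bb major is an augmented fourth; each chord root moves by that interval while the quality stays the same.
C#+: root C# down an augmented fourth → G, giving G+.
F-7: root F down an augmented fourth → Cb, giving Cb-7.
F#sus: root F# down an augmented fourth → C, giving Csus.
C#+: root C# down an augmented fourth → G, giving G+.

G+ Cb-7 Csus G+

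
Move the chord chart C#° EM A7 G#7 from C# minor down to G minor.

G° BbM Eb7 D7

C# minor down to G minor is an augmented fourth; each chord root moves by that interval while the quality stays the same.
C#°: root C# down an augmented fourth → G, giving G°.
EM: root E down an augmented fourth → Bb, giving BbM.
A7: root A down an augmented fourth → Eb, giving Eb7.
G#7: root G# down an augmented fourth → D, giving D7.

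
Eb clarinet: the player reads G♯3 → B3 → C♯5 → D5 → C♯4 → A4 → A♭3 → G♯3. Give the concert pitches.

B3 D4 E5 F5 E4 C5 Cb4 B3

Written C4 on the Eb clarinet sounds as Eb4, a minor third higher; apply that shift to every note.
G#3 gives B3
B3 gives D4
C#5 gives E5
D5 gives F5
C#4 gives E4
A4 gives C5
Ab3 gives Cb4
G#3 gives B3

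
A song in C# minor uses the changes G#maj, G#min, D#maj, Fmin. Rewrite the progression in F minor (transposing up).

Cmaj Cmin Gmaj Bbbmin

C# minor up to F minor is a diminished fourth; each chord root moves by that interval while the quality stays the same.
G#maj: root G# up a diminished fourth → C, giving Cmaj.
G#min: root G# up a diminished fourth → C, giving Cmin.
D#maj: root D# up a diminished fourth → G, giving Gmaj.
Fmin: root F up a diminished fourth → Bbb, giving Bbbmin.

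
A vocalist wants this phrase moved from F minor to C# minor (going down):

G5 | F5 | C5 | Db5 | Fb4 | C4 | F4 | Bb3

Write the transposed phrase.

D#5 C#5 G#4 A4 C4 G#3 C#4 F#3

From F down to C# is a diminished fourth; apply that to each pitch.
G5 to D#5
F5 to C#5
C5 to G#4
Db5 to A4
Fb4 to C4
C4 to G#3
F4 to C#4
Bb3 to F#3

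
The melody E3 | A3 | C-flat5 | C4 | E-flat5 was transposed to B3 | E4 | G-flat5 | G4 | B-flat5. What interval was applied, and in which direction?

up a perfect fifth

Take the first pair: E3 → B3. E to B spans 5 letter names, so the interval is some kind of fifth.
E3 to B3 is 7 semitones, which makes it a perfect fifth; the second version is higher, so the direction is up.
Checking another pair — Eb5 → Bb5 — gives the same interval.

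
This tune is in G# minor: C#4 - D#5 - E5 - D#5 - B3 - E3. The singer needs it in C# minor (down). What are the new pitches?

From G# down to C# is a perfect fifth; apply that to each pitch.
C#4 → F#3
D#5 → G#4
E5 → A4
D#5 → G#4
B3 → E3
E3 → A2

F#3 G#4 A4 G#4 E3 A2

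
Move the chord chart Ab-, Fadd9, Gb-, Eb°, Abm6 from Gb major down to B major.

C#- A#add9 B- G#° C#m6

Gb major down to B major is a diminished sixth; each chord root moves by that interval while the quality stays the same.
Ab-: root Ab down a diminished sixth → C#, giving C#-.
Fadd9: root F down a diminished sixth → A#, giving A#add9.
Gb-: root Gb down a diminished sixth → B, giving B-.
Eb°: root Eb down a diminished sixth → G#, giving G#°.
Abm6: root Ab down a diminished sixth → C#, giving C#m6.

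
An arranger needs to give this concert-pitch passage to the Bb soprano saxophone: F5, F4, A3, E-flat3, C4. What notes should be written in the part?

G5 G4 B3 F3 D4

Written C4 sounds as Bb3 on the Bb soprano saxophone, so concert pitches are written a major second up.
F5 becomes G5
F4 becomes G4
A3 becomes B3
Eb3 becomes F3
C4 becomes D4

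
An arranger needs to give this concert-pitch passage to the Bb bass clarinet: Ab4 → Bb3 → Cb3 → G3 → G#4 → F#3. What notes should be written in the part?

Bb5 C5 Db4 A4 A#5 G#4

Written C4 sounds as Bb2 on the Bb bass clarinet, so concert pitches are written a major ninth up.
Ab4 gives Bb5
Bb3 gives C5
Cb3 gives Db4
G3 gives A4
G#4 gives A#5
F#3 gives G#4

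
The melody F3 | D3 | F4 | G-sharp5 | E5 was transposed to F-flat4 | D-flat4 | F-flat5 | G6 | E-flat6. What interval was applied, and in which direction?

up a diminished octave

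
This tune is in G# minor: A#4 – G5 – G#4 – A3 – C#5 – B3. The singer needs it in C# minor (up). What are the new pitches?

G# minor to C# minor up is a perfect fourth, so every note moves up by that interval.
A#4 gives D#5
G5 gives C6
G#4 gives C#5
A3 gives D4
C#5 gives F#5
B3 gives E4

D#5 C6 C#5 D4 F#5 E4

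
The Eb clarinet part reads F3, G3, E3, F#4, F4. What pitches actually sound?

The Eb clarinet sounds a minor third above written, so transpose each written note up a minor third.
F3 becomes Ab3
G3 becomes Bb3
E3 becomes G3
F#4 becomes A4
F4 becomes Ab4

Ab3 Bb3 G3 A4 Ab4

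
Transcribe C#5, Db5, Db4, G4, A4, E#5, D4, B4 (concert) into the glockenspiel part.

C#3 Db3 Db2 G2 A2 E#3 D2 B2

The glockenspiel sounds a perfect fifteenth above written, so the written part must be a perfect fifteenth below concert — transpose each note down.
C#5 → C#3
Db5 → Db3
Db4 → Db2
G4 → G2
A4 → A2
E#5 → E#3
D4 → D2
B4 → B2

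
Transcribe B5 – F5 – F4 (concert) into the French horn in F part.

F#6 C6 C5

Written C4 sounds as F3 on the French horn in F, so concert pitches are written a perfect fifth up.
B5 becomes F#6
F5 becomes C6
F4 becomes C5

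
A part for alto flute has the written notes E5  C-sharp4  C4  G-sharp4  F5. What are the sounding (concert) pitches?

Written C4 on the alto flute sounds as G3, a perfect fourth lower; apply that shift to every note.
E5 becomes B4
C#4 becomes G#3
C4 becomes G3
G#4 becomes D#4
F5 becomes C5

B4 G#3 G3 D#4 C5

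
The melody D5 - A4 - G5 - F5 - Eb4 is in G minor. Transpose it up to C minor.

From G up to C is a perfect fourth; apply that to each pitch.
D5 becomes G5
A4 becomes D5
G5 becomes C6
F5 becomes Bb5
Eb4 becomes Ab4

G5 D5 C6 Bb5 Ab4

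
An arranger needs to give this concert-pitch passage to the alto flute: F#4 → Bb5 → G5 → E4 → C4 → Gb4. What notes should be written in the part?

B4 Eb6 C6 A4 F4 Cb5

Written C4 sounds as G3 on the alto flute, so concert pitches are written a perfect fourth up.
F#4 to B4
Bb5 to Eb6
G5 to C6
E4 to A4
C4 to F4
Gb4 to Cb5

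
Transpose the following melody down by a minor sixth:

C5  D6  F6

E4 F#5 A5

C5 to E4
D6 to F#5
F6 to A5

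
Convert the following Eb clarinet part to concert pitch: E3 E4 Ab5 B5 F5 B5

G3 G4 Cb6 D6 Ab5 D6

The Eb clarinet sounds a minor third above written, so transpose each written note up a minor third.
E3 -> G3
E4 -> G4
Ab5 -> Cb6
B5 -> D6
F5 -> Ab5
B5 -> D6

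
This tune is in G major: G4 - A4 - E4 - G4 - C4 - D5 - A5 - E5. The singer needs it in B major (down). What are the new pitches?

From G down to B is a minor sixth; apply that to each pitch.
G4 to B3
A4 to C#4
E4 to G#3
G4 to B3
C4 to E3
D5 to F#4
A5 to C#5
E5 to G#4

B3 C#4 G#3 B3 E3 F#4 C#5 G#4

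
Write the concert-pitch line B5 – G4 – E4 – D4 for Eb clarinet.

G#5 E4 C#4 B3

Written C4 sounds as Eb4 on the Eb clarinet, so concert pitches are written a minor third down.
B5 gives G#5
G4 gives E4
E4 gives C#4
D4 gives B3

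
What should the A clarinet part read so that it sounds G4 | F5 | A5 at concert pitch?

Written C4 sounds as A3 on the A clarinet, so concert pitches are written a minor third up.
G4 → Bb4
F5 → Ab5
A5 → C6

Bb4 Ab5 C6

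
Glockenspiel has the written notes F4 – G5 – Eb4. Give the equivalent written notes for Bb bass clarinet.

G7 A8 F7

First find concert pitch: the glockenspiel sounds a perfect fifteenth above written, so F4 G5 Eb4 sounds F6 G7 Eb6.
Then write for Bb bass clarinet: it sounds a major ninth below written, so the part must be a major ninth above concert.
F6 → G7
G7 → A8
Eb6 → F7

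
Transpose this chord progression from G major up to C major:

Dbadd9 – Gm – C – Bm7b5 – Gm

Gbadd9 Cm F Em7b5 Cm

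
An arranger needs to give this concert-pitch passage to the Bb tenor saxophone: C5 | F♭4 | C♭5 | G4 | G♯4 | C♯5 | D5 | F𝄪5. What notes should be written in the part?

The Bb tenor saxophone sounds a major ninth below written, so the written part must be a major ninth above concert — transpose each note up.
C5 to D6
Fb4 to Gb5
Cb5 to Db6
G4 to A5
G#4 to A#5
C#5 to D#6
D5 to E6
F##5 to G##6

D6 Gb5 Db6 A5 A#5 D#6 E6 G##6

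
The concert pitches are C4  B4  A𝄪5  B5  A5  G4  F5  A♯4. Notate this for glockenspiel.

C2 B2 A##3 B3 A3 G2 F3 A#2

The glockenspiel sounds a perfect fifteenth above written, so the written part must be a perfect fifteenth below concert — transpose each note down.
C4 → C2
B4 → B2
A##5 → A##3
B5 → B3
A5 → A3
G4 → G2
F5 → F3
A#4 → A#2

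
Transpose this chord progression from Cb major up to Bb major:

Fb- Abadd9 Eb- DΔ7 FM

Eb- Gadd9 D- C#Δ7 EM

Cb major up to Bb major is a major seventh; each chord root moves by that interval while the quality stays the same.
Fb-: root Fb up a major seventh → Eb, giving Eb-.
Abadd9: root Ab up a major seventh → G, giving Gadd9.
Eb-: root Eb up a major seventh → D, giving D-.
DΔ7: root D up a major seventh → C#, giving C#Δ7.
FM: root F up a major seventh → E, giving EM.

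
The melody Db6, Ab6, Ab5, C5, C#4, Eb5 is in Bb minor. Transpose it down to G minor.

Bb5 F6 F5 A4 A#3 C5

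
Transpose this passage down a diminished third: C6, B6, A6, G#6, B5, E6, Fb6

A#5 G##6 F##6 E##6 G##5 C##6 D6

C6 → A#5
B6 → G##6
A6 → F##6
G#6 → E##6
B5 → G##5
E6 → C##6
Fb6 → D6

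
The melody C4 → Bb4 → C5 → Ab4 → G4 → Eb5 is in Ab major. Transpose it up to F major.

A4 G5 A5 F5 E5 C6

Ab major to F major up is a major sixth, so every note moves up by that interval.
C4 becomes A4
Bb4 becomes G5
C5 becomes A5
Ab4 becomes F5
G4 becomes E5
Eb5 becomes C6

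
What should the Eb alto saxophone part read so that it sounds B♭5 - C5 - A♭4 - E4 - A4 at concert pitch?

G6 A5 F5 C#5 F#5

The Eb alto saxophone sounds a major sixth below written, so the written part must be a major sixth above concert — transpose each note up.
Bb5 becomes G6
C5 becomes A5
Ab4 becomes F5
E4 becomes C#5
A4 becomes F#5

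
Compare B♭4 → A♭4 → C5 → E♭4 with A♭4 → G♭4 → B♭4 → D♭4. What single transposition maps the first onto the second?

Take the first pair: Bb4 → Ab4. B to A spans 2 letter names, so the interval is some kind of second.
Ab4 to Bb4 is 2 semitones, which makes it a major second; the second version is lower, so the direction is down.
Checking another pair — Eb4 → Db4 — gives the same interval.

down a major second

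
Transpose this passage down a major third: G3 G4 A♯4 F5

A major third down from G3 gives Eb3.
G4 down a major third is Eb4.
A major third down from A#4 gives F#4.
A major third down from F5 gives Db5.

Eb3 Eb4 F#4 Db5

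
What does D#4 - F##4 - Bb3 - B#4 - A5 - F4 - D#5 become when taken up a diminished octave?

D5 F#5 Bbb4 B5 Ab6 Fb5 D6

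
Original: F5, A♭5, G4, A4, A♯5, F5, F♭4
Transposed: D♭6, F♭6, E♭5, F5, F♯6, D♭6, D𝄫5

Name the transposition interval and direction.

Take the first pair: F5 → Db6. F to D spans 6 letter names, so the interval is some kind of sixth.
F5 to Db6 is 8 semitones, which makes it a minor sixth; the second version is higher, so the direction is up.
Checking another pair — Fb4 → Dbb5 — gives the same interval.

up a minor sixth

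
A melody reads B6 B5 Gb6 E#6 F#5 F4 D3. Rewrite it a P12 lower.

B6 becomes E5
B5 becomes E4
Gb6 becomes Cb5
E#6 becomes A#4
F#5 becomes B3
F4 becomes Bb2
D3 becomes G1

E5 E4 Cb5 A#4 B3 Bb2 G1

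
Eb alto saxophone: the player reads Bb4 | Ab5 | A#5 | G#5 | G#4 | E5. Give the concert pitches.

Db4 Cb5 C#5 B4 B3 G4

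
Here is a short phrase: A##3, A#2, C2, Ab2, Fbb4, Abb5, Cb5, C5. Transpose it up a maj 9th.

B##4 B#3 D3 Bb3 Gbb5 Bbb6 Db6 D6

A##3 gives B##4
A#2 gives B#3
C2 gives D3
Ab2 gives Bb3
Fbb4 gives Gbb5
Abb5 gives Bbb6
Cb5 gives Db6
C5 gives D6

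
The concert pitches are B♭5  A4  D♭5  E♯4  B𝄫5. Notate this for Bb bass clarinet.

The Bb bass clarinet sounds a major ninth below written, so the written part must be a major ninth above concert — transpose each note up.
Bb5 → C7
A4 → B5
Db5 → Eb6
E#4 → F##5
Bbb5 → Cb7

C7 B5 Eb6 F##5 Cb7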